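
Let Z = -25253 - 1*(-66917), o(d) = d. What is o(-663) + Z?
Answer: 41001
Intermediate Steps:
Z = 41664 (Z = -25253 + 66917 = 41664)
o(-663) + Z = -663 + 41664 = 41001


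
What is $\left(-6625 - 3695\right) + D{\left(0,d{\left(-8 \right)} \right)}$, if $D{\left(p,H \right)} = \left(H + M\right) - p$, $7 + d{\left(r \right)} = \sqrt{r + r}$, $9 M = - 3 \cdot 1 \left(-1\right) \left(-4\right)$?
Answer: $- \frac{30985}{3} + 4 i \approx -10328.0 + 4.0 i$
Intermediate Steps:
$M = - \frac{4}{3}$ ($M = \frac{- 3 \cdot 1 \left(-1\right) \left(-4\right)}{9} = \frac{\left(-3\right) \left(-1\right) \left(-4\right)}{9} = \frac{3 \left(-4\right)}{9} = \frac{1}{9} \left(-12\right) = - \frac{4}{3} \approx -1.3333$)
$d{\left(r \right)} = -7 + \sqrt{2} \sqrt{r}$ ($d{\left(r \right)} = -7 + \sqrt{r + r} = -7 + \sqrt{2 r} = -7 + \sqrt{2} \sqrt{r}$)
$D{\left(p,H \right)} = - \frac{4}{3} + H - p$ ($D{\left(p,H \right)} = \left(H - \frac{4}{3}\right) - p = \left(- \frac{4}{3} + H\right) - p = - \frac{4}{3} + H - p$)
$\left(-6625 - 3695\right) + D{\left(0,d{\left(-8 \right)} \right)} = \left(-6625 - 3695\right) - \left(\frac{25}{3} - \sqrt{2} \sqrt{-8}\right) = -10320 - \left(\frac{25}{3} - \sqrt{2} \cdot 2 i \sqrt{2}\right) = -10320 - \left(\frac{25}{3} - 4 i\right) = - \frac{30985}{3} + 4 i$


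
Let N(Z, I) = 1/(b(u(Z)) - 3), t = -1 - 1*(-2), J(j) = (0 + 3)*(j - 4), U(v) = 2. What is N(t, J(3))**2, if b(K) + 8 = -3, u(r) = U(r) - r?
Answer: 1/196 ≈ 0.0051020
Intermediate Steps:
u(r) = 2 - r
b(K) = -11 (b(K) = -8 - 3 = -11)
J(j) = -12 + 3*j (J(j) = 3*(-4 + j) = -12 + 3*j)
t = 1 (t = -1 + 2 = 1)
N(Z, I) = -1/14 (N(Z, I) = 1/(-11 - 3) = 1/(-14) = -1/14)
N(t, J(3))**2 = (-1/14)**2 = 1/196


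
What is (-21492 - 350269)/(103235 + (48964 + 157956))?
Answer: -371761/310155 ≈ -1.1986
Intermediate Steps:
(-21492 - 350269)/(103235 + (48964 + 157956)) = -371761/(103235 + 206920) = -371761/310155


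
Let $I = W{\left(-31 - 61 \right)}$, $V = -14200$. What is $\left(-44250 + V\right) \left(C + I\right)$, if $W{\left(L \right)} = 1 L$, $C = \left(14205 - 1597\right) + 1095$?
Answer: $-795562950$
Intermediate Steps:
$C = 13703$ ($C = 12608 + 1095 = 13703$)
$W{\left(L \right)} = L$
$I = -92$ ($I = -31 - 61 = -92$)
$\left(-44250 + V\right) \left(C + I\right) = \left(-44250 - 14200\right) \left(13703 - 92\right) = \left(-58450\right) 13611 = -795562950$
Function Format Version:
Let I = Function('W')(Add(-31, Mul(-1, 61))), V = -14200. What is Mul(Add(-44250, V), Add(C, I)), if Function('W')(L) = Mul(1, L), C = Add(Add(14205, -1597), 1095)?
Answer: -795562950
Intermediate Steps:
C = 13703 (C = Add(12608, 1095) = 13703)
Function('W')(L) = L
I = -92 (I = Add(-31, Mul(-1, 61)) = Add(-31, -61) = -92)
Mul(Add(-44250, V), Add(C, I)) = Mul(Add(-44250, -14200), Add(13703, -92)) = Mul(-58450, 13611) = -795562950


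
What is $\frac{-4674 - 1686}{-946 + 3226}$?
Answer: $- \frac{53}{19} \approx -2.7895$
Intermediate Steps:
$\frac{-4674 - 1686}{-946 + 3226} = - \frac{6360}{2280} = \left(-6360\right) \frac{1}{2280} = - \frac{53}{19}$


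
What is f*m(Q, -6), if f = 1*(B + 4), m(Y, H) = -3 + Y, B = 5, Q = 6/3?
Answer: -9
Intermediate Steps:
Q = 2 (Q = 6*(1/3) = 2)
f = 9 (f = 1*(5 + 4) = 1*9 = 9)
f*m(Q, -6) = 9*(-3 + 2) = 9*(-1) = -9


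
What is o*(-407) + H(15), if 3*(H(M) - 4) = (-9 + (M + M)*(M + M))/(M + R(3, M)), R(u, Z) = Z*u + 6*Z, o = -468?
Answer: 9524099/50 ≈ 1.9048e+5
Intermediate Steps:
R(u, Z) = 6*Z + Z*u
H(M) = 4 + (-9 + 4*M²)/(30*M) (H(M) = 4 + ((-9 + (M + M)*(M + M))/(M + M*(6 + 3)))/3 = 4 + ((-9 + (2*M)*(2*M))/(M + M*9))/3 = 4 + ((-9 + 4*M²)/(M + 9*M))/3 = 4 + ((-9 + 4*M²)/((10*M)))/3 = 4 + ((-9 + 4*M²)*(1/(10*M)))/3 = 4 + ((-9 + 4*M²)/(10*M))/3 = 4 + (-9 + 4*M²)/(30*M))
o*(-407) + H(15) = -468*(-407) + (4 - 3/10/15 + (2/15)*15) = 190476 + (4 - 3/10*1/15 + 2) = 190476 + (4 - 1/50 + 2) = 190476 + 299/50 = 9524099/50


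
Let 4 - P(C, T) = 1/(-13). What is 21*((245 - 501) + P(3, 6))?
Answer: -68775/13 ≈ -5290.4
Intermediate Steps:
P(C, T) = 53/13 (P(C, T) = 4 - 1/(-13) = 4 - 1*(-1/13) = 4 + 1/13 = 53/13)
21*((245 - 501) + P(3, 6)) = 21*((245 - 501) + 53/13) = 21*(-256 + 53/13) = 21*(-3275/13) = -68775/13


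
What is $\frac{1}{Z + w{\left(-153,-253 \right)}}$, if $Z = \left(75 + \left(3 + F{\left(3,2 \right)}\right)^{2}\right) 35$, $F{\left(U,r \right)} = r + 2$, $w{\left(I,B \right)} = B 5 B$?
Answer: $\frac{1}{324385} \approx 3.0828 \cdot 10^{-6}$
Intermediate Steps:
$w{\left(I,B \right)} = 5 B^{2}$ ($w{\left(I,B \right)} = 5 B B = 5 B^{2}$)
$F{\left(U,r \right)} = 2 + r$
$Z = 4340$ ($Z = \left(75 + \left(3 + \left(2 + 2\right)\right)^{2}\right) 35 = \left(75 + \left(3 + 4\right)^{2}\right) 35 = \left(75 + 7^{2}\right) 35 = \left(75 + 49\right) 35 = 124 \cdot 35 = 4340$)
$\frac{1}{Z + w{\left(-153,-253 \right)}} = \frac{1}{4340 + 5 \left(-253\right)^{2}} = \frac{1}{4340 + 5 \cdot 64009} = \frac{1}{4340 + 320045} = \frac{1}{324385}$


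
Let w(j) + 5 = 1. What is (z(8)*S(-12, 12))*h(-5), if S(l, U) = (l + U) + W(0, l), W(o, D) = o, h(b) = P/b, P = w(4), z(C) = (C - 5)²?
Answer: 0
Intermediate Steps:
w(j) = -4 (w(j) = -5 + 1 = -4)
z(C) = (-5 + C)²
P = -4
h(b) = -4/b
S(l, U) = U + l (S(l, U) = (l + U) + 0 = (U + l) + 0 = U + l)
(z(8)*S(-12, 12))*h(-5) = ((-5 + 8)²*(12 - 12))*(-4/(-5)) = (3²*0)*(-4*(-⅕)) = (9*0)*(⅘) = 0*(⅘) = 0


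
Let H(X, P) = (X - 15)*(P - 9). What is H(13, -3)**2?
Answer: 576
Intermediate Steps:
H(X, P) = (-15 + X)*(-9 + P)
H(13, -3)**2 = (135 - 15*(-3) - 9*13 - 3*13)**2 = (135 + 45 - 117 - 39)**2 = 24**2 = 576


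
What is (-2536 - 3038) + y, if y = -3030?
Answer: -8604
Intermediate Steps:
(-2536 - 3038) + y = (-2536 - 3038) - 3030 = -5574 - 3030 = -8604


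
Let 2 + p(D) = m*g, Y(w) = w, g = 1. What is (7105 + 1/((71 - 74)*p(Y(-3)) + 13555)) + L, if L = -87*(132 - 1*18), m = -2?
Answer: -38163970/13567 ≈ -2813.0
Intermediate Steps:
p(D) = -4 (p(D) = -2 - 2*1 = -2 - 2 = -4)
L = -9918 (L = -87*(132 - 18) = -87*114 = -9918)
(7105 + 1/((71 - 74)*p(Y(-3)) + 13555)) + L = (7105 + 1/((71 - 74)*(-4) + 13555)) - 9918 = (7105 + 1/(-3*(-4) + 13555)) - 9918 = (7105 + 1/(12 + 13555)) - 9918 = (7105 + 1/13567) - 9918 = 96393536/13567 - 9918 = -38163970/13567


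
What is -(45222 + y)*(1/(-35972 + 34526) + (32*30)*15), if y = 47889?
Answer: -646264797763/482 ≈ -1.3408e+9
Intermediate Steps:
-(45222 + y)*(1/(-35972 + 34526) + (32*30)*15) = -(45222 + 47889)*(1/(-35972 + 34526) + (32*30)*15) = -93111*(1/(-1446) + 960*15) = -93111*(-1/1446 + 14400) = -93111*20822399/1446 = -1*646264797763/482 = -646264797763/482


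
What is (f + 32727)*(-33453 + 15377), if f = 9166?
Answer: -757257868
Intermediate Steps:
(f + 32727)*(-33453 + 15377) = (9166 + 32727)*(-33453 + 15377) = 41893*(-18076) = -757257868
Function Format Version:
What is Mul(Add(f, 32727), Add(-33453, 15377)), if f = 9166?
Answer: -757257868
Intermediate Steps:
Mul(Add(f, 32727), Add(-33453, 15377)) = Mul(Add(9166, 32727), Add(-33453, 15377)) = Mul(41893, -18076) = -757257868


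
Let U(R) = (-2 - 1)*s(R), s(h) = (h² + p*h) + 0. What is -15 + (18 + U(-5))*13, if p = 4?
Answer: 24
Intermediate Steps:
s(h) = h² + 4*h (s(h) = (h² + 4*h) + 0 = h² + 4*h)
U(R) = -3*R*(4 + R) (U(R) = (-2 - 1)*(R*(4 + R)) = -3*R*(4 + R))
-15 + (18 + U(-5))*13 = -15 + (18 - 3*(-5)*(4 - 5))*13 = -15 + (18 - 3*(-5)*(-1))*13 = -15 + (18 - 15)*13 = -15 + 3*13 = -15 + 39 = 24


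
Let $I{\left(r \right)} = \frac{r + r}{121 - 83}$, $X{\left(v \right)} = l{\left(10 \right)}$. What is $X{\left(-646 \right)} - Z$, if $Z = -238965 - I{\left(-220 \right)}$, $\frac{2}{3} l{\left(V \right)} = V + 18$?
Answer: $\frac{4540913}{19} \approx 2.39 \cdot 10^{5}$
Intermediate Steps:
$l{\left(V \right)} = 27 + \frac{3 V}{2}$ ($l{\left(V \right)} = \frac{3 \left(V + 18\right)}{2} = \frac{3 \left(18 + V\right)}{2} = 27 + \frac{3 V}{2}$)
$X{\left(v \right)} = 42$ ($X{\left(v \right)} = 27 + \frac{3}{2} \cdot 10 = 27 + 15 = 42$)
$I{\left(r \right)} = \frac{r}{19}$ ($I{\left(r \right)} = \frac{2 r}{38} = 2 r \frac{1}{38} = \frac{r}{19}$)
$Z = - \frac{4540115}{19}$ ($Z = -238965 - \frac{1}{19} \left(-220\right) = -238965 - - \frac{220}{19} = -238965 + \frac{220}{19} = - \frac{4540115}{19} \approx -2.3895 \cdot 10^{5}$)
$X{\left(-646 \right)} - Z = 42 - - \frac{4540115}{19} = 42 + \frac{4540115}{19} = \frac{4540913}{19}$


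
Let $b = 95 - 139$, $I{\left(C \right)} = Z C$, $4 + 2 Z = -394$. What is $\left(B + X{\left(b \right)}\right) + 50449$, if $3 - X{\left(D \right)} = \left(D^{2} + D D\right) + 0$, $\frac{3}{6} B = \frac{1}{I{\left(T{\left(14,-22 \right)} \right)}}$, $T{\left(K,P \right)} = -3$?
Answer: $\frac{27808262}{597} \approx 46580.0$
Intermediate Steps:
$Z = -199$ ($Z = -2 + \frac{1}{2} \left(-394\right) = -2 - 197 = -199$)
$I{\left(C \right)} = - 199 C$
$b = -44$
$B = \frac{2}{597}$ ($B = \frac{2}{\left(-199\right) \left(-3\right)} = \frac{2}{597} \approx 0.0033501$)
$X{\left(D \right)} = 3 - 2 D^{2}$ ($X{\left(D \right)} = 3 - \left(\left(D^{2} + D D\right) + 0\right) = 3 - \left(\left(D^{2} + D^{2}\right) + 0\right) = 3 - \left(2 D^{2} + 0\right) = 3 - 2 D^{2}$)
$\left(B + X{\left(b \right)}\right) + 50449 = \left(\frac{2}{597} + \left(3 - 2 \left(-44\right)^{2}\right)\right) + 50449 = \left(\frac{2}{597} + \left(3 - 3872\right)\right) + 50449 = \left(\frac{2}{597} - 3869\right) + 50449 = - \frac{2309791}{597} + 50449 = \frac{27808262}{597}$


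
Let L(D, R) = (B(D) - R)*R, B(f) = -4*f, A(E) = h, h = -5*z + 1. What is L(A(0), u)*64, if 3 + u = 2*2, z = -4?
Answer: -5440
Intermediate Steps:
h = 21 (h = -5*(-4) + 1 = 20 + 1 = 21)
A(E) = 21
u = 1 (u = -3 + 2*2 = -3 + 4 = 1)
L(D, R) = R*(-R - 4*D) (L(D, R) = (-4*D - R)*R = (-R - 4*D)*R = R*(-R - 4*D))
L(A(0), u)*64 = -1*1*(1 + 4*21)*64 = -1*1*(1 + 84)*64 = -1*1*85*64 = -85*64 = -5440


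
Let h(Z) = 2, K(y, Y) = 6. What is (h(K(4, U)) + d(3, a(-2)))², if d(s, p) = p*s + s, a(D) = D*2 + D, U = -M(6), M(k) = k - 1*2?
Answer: 169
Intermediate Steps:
M(k) = -2 + k (M(k) = k - 2 = -2 + k)
U = -4 (U = -(-2 + 6) = -1*4 = -4)
a(D) = 3*D (a(D) = 2*D + D = 3*D)
d(s, p) = s + p*s
(h(K(4, U)) + d(3, a(-2)))² = (2 + 3*(1 + 3*(-2)))² = (2 + 3*(1 - 6))² = (2 + 3*(-5))² = (2 - 15)² = (-13)² = 169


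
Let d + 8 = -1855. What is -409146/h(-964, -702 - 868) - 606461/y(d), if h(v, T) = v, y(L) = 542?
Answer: -45358909/65311 ≈ -694.51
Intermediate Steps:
d = -1863 (d = -8 - 1855 = -1863)
-409146/h(-964, -702 - 868) - 606461/y(d) = -409146/(-964) - 606461/542 = -409146*(-1/964) - 606461*1/542 = 204573/482 - 606461/542 = -45358909/65311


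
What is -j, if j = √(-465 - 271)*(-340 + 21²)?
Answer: -404*I*√46 ≈ -2740.1*I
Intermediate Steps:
j = 404*I*√46 (j = √(-736)*(-340 + 441) = (4*I*√46)*101 = 404*I*√46 ≈ 2740.1*I)
-j = -404*I*√46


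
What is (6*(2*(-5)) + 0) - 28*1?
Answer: -88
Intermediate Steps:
(6*(2*(-5)) + 0) - 28*1 = (6*(-10) + 0) - 28 = (-60 + 0) - 28 = -60 - 28 = -88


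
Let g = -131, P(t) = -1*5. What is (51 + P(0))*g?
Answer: -6026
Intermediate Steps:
P(t) = -5
(51 + P(0))*g = (51 - 5)*(-131) = 46*(-131) = -6026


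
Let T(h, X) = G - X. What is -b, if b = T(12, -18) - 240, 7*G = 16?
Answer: 1538/7 ≈ 219.71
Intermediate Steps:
G = 16/7 (G = (⅐)*16 = 16/7 ≈ 2.2857)
T(h, X) = 16/7 - X
b = -1538/7 (b = (16/7 - 1*(-18)) - 240 = (16/7 + 18) - 240 = 142/7 - 240 = -1538/7 ≈ -219.71)
-b = -1*(-1538/7) = 1538/7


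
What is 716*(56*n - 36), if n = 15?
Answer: 575664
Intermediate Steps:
716*(56*n - 36) = 716*(56*15 - 36) = 716*(840 - 36) = 716*804 = 575664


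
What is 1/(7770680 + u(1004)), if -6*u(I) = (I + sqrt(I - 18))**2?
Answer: 68422617/520182841332745 + 3012*sqrt(986)/520182841332745 ≈ 1.3172e-7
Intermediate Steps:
u(I) = -(I + sqrt(-18 + I))**2/6 (u(I) = -(I + sqrt(I - 18))**2/6 = -(I + sqrt(-18 + I))**2/6)
1/(7770680 + u(1004)) = 1/(7770680 - (1004 + sqrt(-18 + 1004))**2/6) = 1/(7770680 - (1004 + sqrt(986))**2/6)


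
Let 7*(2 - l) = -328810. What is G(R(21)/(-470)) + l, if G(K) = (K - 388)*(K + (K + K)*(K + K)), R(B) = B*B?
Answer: 16704640649511/363380500 ≈ 45970.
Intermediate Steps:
R(B) = B²
G(K) = (-388 + K)*(K + 4*K²) (G(K) = (-388 + K)*(K + (2*K)*(2*K)) = (-388 + K)*(K + 4*K²))
l = 328824/7 (l = 2 - ⅐*(-328810) = 2 + 328810/7 = 328824/7 ≈ 46975.)
G(R(21)/(-470)) + l = (21²/(-470))*(-388 - 1551*21²/(-470) + 4*(21²/(-470))²) + 328824/7 = (441*(-1/470))*(-388 - 683991*(-1)/470 + 4*(441*(-1/470))²) + 328824/7 = -441*(-388 - 1551*(-441/470) + 4*(-441/470)²)/470 + 328824/7 = -441*(-388 + 14553/10 + 4*(194481/220900))/470 + 328824/7 = -441*(-388 + 14553/10 + 194481/55225)/470 + 328824/7 = -441/470*118272247/110450 + 328824/7 = -52158060927/51911500 + 328824/7 = 16704640649511/363380500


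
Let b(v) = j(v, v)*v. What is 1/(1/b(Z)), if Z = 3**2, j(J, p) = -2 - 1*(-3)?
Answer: 9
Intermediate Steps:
j(J, p) = 1 (j(J, p) = -2 + 3 = 1)
Z = 9
b(v) = v (b(v) = 1*v = v)
1/(1/b(Z)) = 1/(1/9) = 9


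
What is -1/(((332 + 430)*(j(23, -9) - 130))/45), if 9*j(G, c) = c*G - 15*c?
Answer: 5/11684 ≈ 0.00042794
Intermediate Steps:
j(G, c) = -5*c/3 + G*c/9 (j(G, c) = (c*G - 15*c)/9 = (G*c - 15*c)/9 = (-15*c + G*c)/9 = -5*c/3 + G*c/9)
-1/(((332 + 430)*(j(23, -9) - 130))/45) = -1/(((332 + 430)*((⅑)*(-9)*(-15 + 23) - 130))/45) = -1/((762*((⅑)*(-9)*8 - 130))*(1/45)) = -1/((762*(-8 - 130))*(1/45)) = -1/((762*(-138))*(1/45)) = -1/((-105156*1/45)) = -1/(-11684/5) = -1*(-5/11684) = 5/11684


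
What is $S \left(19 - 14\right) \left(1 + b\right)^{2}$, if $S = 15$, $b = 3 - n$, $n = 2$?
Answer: $300$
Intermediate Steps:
$b = 1$ ($b = 3 - 2 = 1$)
$S \left(19 - 14\right) \left(1 + b\right)^{2} = 15 \left(19 - 14\right) \left(1 + 1\right)^{2} = 15 \left(19 - 14\right) 2^{2} = 15 \cdot 5 \cdot 4 = 75 \cdot 4 = 300$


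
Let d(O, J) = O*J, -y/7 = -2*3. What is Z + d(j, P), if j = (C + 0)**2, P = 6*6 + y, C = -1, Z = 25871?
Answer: 25949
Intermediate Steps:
y = 42 (y = -(-14)*3 = -7*(-6) = 42)
P = 78 (P = 6*6 + 42 = 36 + 42 = 78)
j = 1 (j = (-1 + 0)**2 = (-1)**2 = 1)
d(O, J) = J*O
Z + d(j, P) = 25871 + 78*1 = 25871 + 78 = 25949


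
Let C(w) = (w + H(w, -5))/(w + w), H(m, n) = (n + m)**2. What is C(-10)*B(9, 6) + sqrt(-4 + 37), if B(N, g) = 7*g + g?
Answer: -516 + sqrt(33) ≈ -510.26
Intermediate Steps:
H(m, n) = (m + n)**2
B(N, g) = 8*g
C(w) = (w + (-5 + w)**2)/(2*w) (C(w) = (w + (w - 5)**2)/(w + w) = (w + (-5 + w)**2)/((2*w)) = (w + (-5 + w)**2)*(1/(2*w)) = (w + (-5 + w)**2)/(2*w))
C(-10)*B(9, 6) + sqrt(-4 + 37) = ((1/2)*(-10 + (-5 - 10)**2)/(-10))*(8*6) + sqrt(-4 + 37) = ((1/2)*(-1/10)*(-10 + (-15)**2))*48 + sqrt(33) = ((1/2)*(-1/10)*(-10 + 225))*48 + sqrt(33) = ((1/2)*(-1/10)*215)*48 + sqrt(33) = -43/4*48 + sqrt(33) = -516 + sqrt(33)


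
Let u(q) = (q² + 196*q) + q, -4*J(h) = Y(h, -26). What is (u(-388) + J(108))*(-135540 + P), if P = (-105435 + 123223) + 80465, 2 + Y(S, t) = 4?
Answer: -5526492705/2 ≈ -2.7632e+9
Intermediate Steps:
Y(S, t) = 2 (Y(S, t) = -2 + 4 = 2)
J(h) = -½ (J(h) = -¼*2 = -½)
P = 98253 (P = 17788 + 80465 = 98253)
u(q) = q² + 197*q
(u(-388) + J(108))*(-135540 + P) = (-388*(197 - 388) - ½)*(-135540 + 98253) = (-388*(-191) - ½)*(-37287) = (74108 - ½)*(-37287) = (148215/2)*(-37287) = -5526492705/2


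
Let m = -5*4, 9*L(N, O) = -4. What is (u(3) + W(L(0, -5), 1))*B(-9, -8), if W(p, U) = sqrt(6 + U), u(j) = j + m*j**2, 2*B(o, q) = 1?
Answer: -177/2 + sqrt(7)/2 ≈ -87.177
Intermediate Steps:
B(o, q) = 1/2 (B(o, q) = (1/2)*1 = 1/2)
L(N, O) = -4/9 (L(N, O) = (1/9)*(-4) = -4/9)
m = -20
u(j) = j - 20*j**2
(u(3) + W(L(0, -5), 1))*B(-9, -8) = (3*(1 - 20*3) + sqrt(6 + 1))*(1/2) = (3*(1 - 60) + sqrt(7))*(1/2) = (3*(-59) + sqrt(7))*(1/2) = (-177 + sqrt(7))*(1/2) = -177/2 + sqrt(7)/2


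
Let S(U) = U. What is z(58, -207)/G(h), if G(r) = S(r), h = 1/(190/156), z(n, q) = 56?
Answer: 2660/39 ≈ 68.205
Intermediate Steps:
h = 78/95 (h = 1/(190*(1/156)) = 1/(95/78) = 78/95 ≈ 0.82105)
G(r) = r
z(58, -207)/G(h) = 56/(78/95) = 56*(95/78) = 2660/39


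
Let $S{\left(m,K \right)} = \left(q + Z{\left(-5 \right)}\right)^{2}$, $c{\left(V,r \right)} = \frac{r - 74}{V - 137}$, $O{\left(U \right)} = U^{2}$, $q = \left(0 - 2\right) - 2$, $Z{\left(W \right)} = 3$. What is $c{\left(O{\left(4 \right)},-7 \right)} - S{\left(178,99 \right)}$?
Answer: $- \frac{40}{121} \approx -0.33058$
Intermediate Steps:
$q = -4$ ($q = -2 - 2 = -4$)
$c{\left(V,r \right)} = \frac{-74 + r}{-137 + V}$
$S{\left(m,K \right)} = 1$ ($S{\left(m,K \right)} = \left(-4 + 3\right)^{2} = \left(-1\right)^{2} = 1$)
$c{\left(O{\left(4 \right)},-7 \right)} - S{\left(178,99 \right)} = \frac{-74 - 7}{-137 + 4^{2}} - 1 = \frac{1}{-137 + 16} \left(-81\right) - 1 = \frac{1}{-121} \left(-81\right) - 1 = \left(- \frac{1}{121}\right) \left(-81\right) - 1 = \frac{81}{121} - 1 = - \frac{40}{121}$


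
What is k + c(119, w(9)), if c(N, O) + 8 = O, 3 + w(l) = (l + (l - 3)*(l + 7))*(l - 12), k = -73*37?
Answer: -3027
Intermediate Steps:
k = -2701
w(l) = -3 + (-12 + l)*(l + (-3 + l)*(7 + l)) (w(l) = -3 + (l + (l - 3)*(l + 7))*(l - 12) = -3 + (l + (-3 + l)*(7 + l))*(-12 + l) = -3 + (-12 + l)*(l + (-3 + l)*(7 + l)))
c(N, O) = -8 + O
k + c(119, w(9)) = -2701 + (-8 + (249 + 9³ - 81*9 - 7*9²)) = -2701 + (-8 + (249 + 729 - 729 - 7*81)) = -2701 + (-8 + (249 + 729 - 729 - 567)) = -2701 + (-8 - 318) = -2701 - 326 = -3027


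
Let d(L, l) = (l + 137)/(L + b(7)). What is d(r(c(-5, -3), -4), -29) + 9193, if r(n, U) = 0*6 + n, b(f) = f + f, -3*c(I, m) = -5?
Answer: 432395/47 ≈ 9199.9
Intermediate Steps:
c(I, m) = 5/3 (c(I, m) = -⅓*(-5) = 5/3)
b(f) = 2*f
r(n, U) = n (r(n, U) = 0 + n = n)
d(L, l) = (137 + l)/(14 + L) (d(L, l) = (l + 137)/(L + 2*7) = (137 + l)/(L + 14) = (137 + l)/(14 + L))
d(r(c(-5, -3), -4), -29) + 9193 = (137 - 29)/(14 + 5/3) + 9193 = 108/(47/3) + 9193 = (3/47)*108 + 9193 = 324/47 + 9193 = 432395/47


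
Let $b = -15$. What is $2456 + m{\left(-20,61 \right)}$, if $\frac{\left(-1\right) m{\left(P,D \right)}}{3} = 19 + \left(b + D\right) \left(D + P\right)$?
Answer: $-3259$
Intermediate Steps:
$m{\left(P,D \right)} = -57 - 3 \left(-15 + D\right) \left(D + P\right)$ ($m{\left(P,D \right)} = - 3 \left(19 + \left(-15 + D\right) \left(D + P\right)\right) = -57 - 3 \left(-15 + D\right) \left(D + P\right)$)
$2456 + m{\left(-20,61 \right)} = 2456 - \left(-1788 - 3660 + 11163\right) = 2456 - 5715 = -3259$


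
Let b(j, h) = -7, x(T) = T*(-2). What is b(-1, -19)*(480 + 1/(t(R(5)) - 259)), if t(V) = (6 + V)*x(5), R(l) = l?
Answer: -1239833/369 ≈ -3360.0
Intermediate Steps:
x(T) = -2*T
t(V) = -60 - 10*V (t(V) = (6 + V)*(-2*5) = (6 + V)*(-10) = -60 - 10*V)
b(-1, -19)*(480 + 1/(t(R(5)) - 259)) = -7*(480 + 1/((-60 - 10*5) - 259)) = -7*(480 + 1/((-60 - 50) - 259)) = -7*(480 + 1/(-110 - 259)) = -7*(480 + 1/(-369)) = -7*(480 - 1/369) = -7*177119/369 = -1239833/369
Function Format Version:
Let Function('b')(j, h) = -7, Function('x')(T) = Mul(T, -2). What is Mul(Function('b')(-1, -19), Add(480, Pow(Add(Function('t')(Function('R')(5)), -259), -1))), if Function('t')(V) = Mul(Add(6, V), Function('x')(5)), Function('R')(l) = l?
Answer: Rational(-1239833, 369) ≈ -3360.0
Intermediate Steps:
Function('x')(T) = Mul(-2, T)
Function('t')(V) = Add(-60, Mul(-10, V)) (Function('t')(V) = Mul(Add(6, V), Mul(-2, 5)) = Mul(Add(6, V), -10) = Add(-60, Mul(-10, V)))
Mul(Function('b')(-1, -19), Add(480, Pow(Add(Function('t')(Function('R')(5)), -259), -1))) = Mul(-7, Add(480, Pow(Add(Add(-60, Mul(-10, 5)), -259), -1))) = Mul(-7, Add(480, Pow(Add(Add(-60, -50), -259), -1))) = Mul(-7, Add(480, Pow(Add(-110, -259), -1))) = Mul(-7, Add(480, Pow(-369, -1))) = Mul(-7, Add(480, Rational(-1, 369))) = Mul(-7, Rational(177119, 369)) = Rational(-1239833, 369)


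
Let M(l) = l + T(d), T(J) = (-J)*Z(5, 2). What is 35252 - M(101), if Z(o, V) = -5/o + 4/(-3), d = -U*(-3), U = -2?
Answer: 35165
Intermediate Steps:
d = -6 (d = -1*(-2)*(-3) = 2*(-3) = -6)
Z(o, V) = -4/3 - 5/o (Z(o, V) = -5/o + 4*(-⅓) = -5/o - 4/3 = -4/3 - 5/o)
T(J) = 7*J/3 (T(J) = (-J)*(-4/3 - 5/5) = (-J)*(-4/3 - 5*⅕) = (-J)*(-4/3 - 1) = -J*(-7/3) = 7*J/3)
M(l) = -14 + l (M(l) = l + (7/3)*(-6) = l - 14 = -14 + l)
35252 - M(101) = 35252 - (-14 + 101) = 35252 - 1*87 = 35252 - 87 = 35165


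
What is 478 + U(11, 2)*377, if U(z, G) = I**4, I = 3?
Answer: 31015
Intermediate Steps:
U(z, G) = 81 (U(z, G) = 3**4 = 81)
478 + U(11, 2)*377 = 478 + 81*377 = 478 + 30537 = 31015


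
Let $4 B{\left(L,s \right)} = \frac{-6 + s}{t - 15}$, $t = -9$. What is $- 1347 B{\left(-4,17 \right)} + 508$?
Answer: $\frac{21195}{32} \approx 662.34$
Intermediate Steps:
$B{\left(L,s \right)} = \frac{1}{16} - \frac{s}{96}$ ($B{\left(L,s \right)} = \frac{\left(-6 + s\right) \frac{1}{-9 - 15}}{4} = \frac{\left(-6 + s\right) \frac{1}{-24}}{4} = \frac{\left(-6 + s\right) \left(- \frac{1}{24}\right)}{4} = \frac{\frac{1}{4} - \frac{s}{24}}{4} = \frac{1}{16} - \frac{s}{96}$)
$- 1347 B{\left(-4,17 \right)} + 508 = - 1347 \left(\frac{1}{16} - \frac{17}{96}\right) + 508 = \left(-1347\right) \left(- \frac{11}{96}\right) + 508 = \frac{4939}{32} + 508 = \frac{21195}{32}$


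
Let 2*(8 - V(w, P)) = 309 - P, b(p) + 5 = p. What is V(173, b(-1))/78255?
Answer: -299/156510 ≈ -0.0019104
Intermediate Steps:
b(p) = -5 + p
V(w, P) = -293/2 + P/2 (V(w, P) = 8 - (309 - P)/2 = 8 + (-309/2 + P/2) = -293/2 + P/2)
V(173, b(-1))/78255 = (-293/2 + (-5 - 1)/2)/78255 = (-293/2 + (½)*(-6))*(1/78255) = (-293/2 - 3)*(1/78255) = -299/2*1/78255 = -299/156510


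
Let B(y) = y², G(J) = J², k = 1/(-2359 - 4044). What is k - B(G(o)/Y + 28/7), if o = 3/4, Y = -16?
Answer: -6596596211/419627008 ≈ -15.720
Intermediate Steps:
o = ¾ (o = 3*(¼) = ¾ ≈ 0.75000)
k = -1/6403 (k = 1/(-6403) = -1/6403 ≈ -0.00015618)
k - B(G(o)/Y + 28/7) = -1/6403 - ((¾)²/(-16) + 28/7)² = -1/6403 - ((9/16)*(-1/16) + 28*(⅐))² = -1/6403 - (-9/256 + 4)² = -1/6403 - (1015/256)² = -1/6403 - 1*1030225/65536 = -1/6403 - 1030225/65536 = -6596596211/419627008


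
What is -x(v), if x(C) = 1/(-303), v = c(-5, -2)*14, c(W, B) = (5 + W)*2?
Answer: 1/303 ≈ 0.0033003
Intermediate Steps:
c(W, B) = 10 + 2*W
v = 0 (v = (10 + 2*(-5))*14 = (10 - 10)*14 = 0*14 = 0)
x(C) = -1/303
-x(v) = -1*(-1/303) = 1/303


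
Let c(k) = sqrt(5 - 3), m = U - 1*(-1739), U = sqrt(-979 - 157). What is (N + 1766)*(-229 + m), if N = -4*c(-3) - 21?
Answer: 2*(755 + 2*I*sqrt(71))*(1745 - 4*sqrt(2)) ≈ 2.6264e+6 + 58624.0*I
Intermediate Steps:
U = 4*I*sqrt(71) (U = sqrt(-1136) = 4*I*sqrt(71) ≈ 33.705*I)
m = 1739 + 4*I*sqrt(71) (m = 4*I*sqrt(71) - 1*(-1739) = 4*I*sqrt(71) + 1739 = 1739 + 4*I*sqrt(71) ≈ 1739.0 + 33.705*I)
c(k) = sqrt(2)
N = -21 - 4*sqrt(2) (N = -4*sqrt(2) - 21 = -21 - 4*sqrt(2) ≈ -26.657)
(N + 1766)*(-229 + m) = ((-21 - 4*sqrt(2)) + 1766)*(-229 + (1739 + 4*I*sqrt(71))) = (1745 - 4*sqrt(2))*(1510 + 4*I*sqrt(71)) = (1510 + 4*I*sqrt(71))*(1745 - 4*sqrt(2))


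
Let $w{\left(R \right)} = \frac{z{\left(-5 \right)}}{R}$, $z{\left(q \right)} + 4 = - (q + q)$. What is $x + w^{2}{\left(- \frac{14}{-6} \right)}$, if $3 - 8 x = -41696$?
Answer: $\frac{2045843}{392} \approx 5219.0$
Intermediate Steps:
$x = \frac{41699}{8}$ ($x = \frac{3}{8} - -5212 = \frac{3}{8} + 5212 = \frac{41699}{8} \approx 5212.4$)
$z{\left(q \right)} = -4 - 2 q$ ($z{\left(q \right)} = -4 - \left(q + q\right) = -4 - 2 q$)
$w{\left(R \right)} = \frac{6}{R}$ ($w{\left(R \right)} = \frac{-4 - -10}{R} = \frac{-4 + 10}{R} = \frac{6}{R}$)
$x + w^{2}{\left(- \frac{14}{-6} \right)} = \frac{41699}{8} + \left(\frac{6}{\left(-14\right) \frac{1}{-6}}\right)^{2} = \frac{41699}{8} + \left(\frac{6}{\left(-14\right) \left(- \frac{1}{6}\right)}\right)^{2} = \frac{41699}{8} + \left(\frac{6}{\frac{7}{3}}\right)^{2} = \frac{41699}{8} + \left(6 \cdot \frac{3}{7}\right)^{2} = \frac{41699}{8} + \left(\frac{18}{7}\right)^{2} = \frac{41699}{8} + \frac{324}{49} = \frac{2045843}{392}$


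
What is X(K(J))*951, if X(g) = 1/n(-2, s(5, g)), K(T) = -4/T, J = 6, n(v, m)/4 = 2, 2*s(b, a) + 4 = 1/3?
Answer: 951/8 ≈ 118.88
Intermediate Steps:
s(b, a) = -11/6 (s(b, a) = -2 + (½)/3 = -2 + (½)*(⅓) = -2 + ⅙ = -11/6)
n(v, m) = 8 (n(v, m) = 4*2 = 8)
X(g) = ⅛ (X(g) = 1/8 = ⅛)
X(K(J))*951 = (⅛)*951 = 951/8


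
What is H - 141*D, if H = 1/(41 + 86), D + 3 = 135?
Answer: -2363723/127 ≈ -18612.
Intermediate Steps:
D = 132 (D = -3 + 135 = 132)
H = 1/127 ≈ 0.0078740
H - 141*D = 1/127 - 141*132 = 1/127 - 18612 = -2363723/127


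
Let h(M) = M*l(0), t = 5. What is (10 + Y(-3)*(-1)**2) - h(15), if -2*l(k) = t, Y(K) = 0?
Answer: 95/2 ≈ 47.500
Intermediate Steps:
l(k) = -5/2 (l(k) = -1/2*5 = -5/2)
h(M) = -5*M/2 (h(M) = M*(-5/2) = -5*M/2)
(10 + Y(-3)*(-1)**2) - h(15) = (10 + 0*(-1)**2) - (-5)*15/2 = (10 + 0*1) - 1*(-75/2) = (10 + 0) + 75/2 = 10 + 75/2 = 95/2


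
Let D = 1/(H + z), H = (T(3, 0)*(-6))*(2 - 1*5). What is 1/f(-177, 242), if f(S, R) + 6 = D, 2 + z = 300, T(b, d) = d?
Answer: -298/1787 ≈ -0.16676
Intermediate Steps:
z = 298 (z = -2 + 300 = 298)
H = 0 (H = (0*(-6))*(2 - 1*5) = 0*(2 - 5) = 0*(-3) = 0)
D = 1/298 (D = 1/(0 + 298) = 1/298 ≈ 0.0033557)
f(S, R) = -1787/298 (f(S, R) = -6 + 1/298 = -1787/298)
1/f(-177, 242) = 1/(-1787/298) = -298/1787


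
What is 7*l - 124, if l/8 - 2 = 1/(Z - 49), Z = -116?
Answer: -2036/165 ≈ -12.339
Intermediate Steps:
l = 2632/165 (l = 16 + 8/(-116 - 49) = 16 + 8/(-165) = 16 + 8*(-1/165) = 16 - 8/165 = 2632/165 ≈ 15.952)
7*l - 124 = 7*(2632/165) - 124 = 18424/165 - 124 = -2036/165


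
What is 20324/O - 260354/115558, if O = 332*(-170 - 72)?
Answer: -2908310321/1160548994 ≈ -2.5060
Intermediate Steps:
O = -80344 (O = 332*(-242) = -80344)
20324/O - 260354/115558 = 20324/(-80344) - 260354/115558 = 20324*(-1/80344) - 260354*1/115558 = -5081/20086 - 130177/57779 = -2908310321/1160548994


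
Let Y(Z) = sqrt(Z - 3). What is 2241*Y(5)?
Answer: 2241*sqrt(2) ≈ 3169.3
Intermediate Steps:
Y(Z) = sqrt(-3 + Z)
2241*Y(5) = 2241*sqrt(-3 + 5) = 2241*sqrt(2)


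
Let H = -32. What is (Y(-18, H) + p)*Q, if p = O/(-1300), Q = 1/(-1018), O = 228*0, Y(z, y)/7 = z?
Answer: 63/509 ≈ 0.12377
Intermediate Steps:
Y(z, y) = 7*z
O = 0
Q = -1/1018 ≈ -0.00098232
p = 0 (p = 0/(-1300) = 0*(-1/1300) = 0)
(Y(-18, H) + p)*Q = (7*(-18) + 0)*(-1/1018) = (-126 + 0)*(-1/1018) = -126*(-1/1018) = 63/509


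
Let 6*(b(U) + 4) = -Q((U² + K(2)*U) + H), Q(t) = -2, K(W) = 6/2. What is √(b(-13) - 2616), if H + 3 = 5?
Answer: I*√23577/3 ≈ 51.183*I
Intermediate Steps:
H = 2 (H = -3 + 5 = 2)
K(W) = 3 (K(W) = 6*(½) = 3)
b(U) = -11/3 (b(U) = -4 + (-1*(-2))/6 = -4 + (⅙)*2 = -4 + ⅓ = -11/3)
√(b(-13) - 2616) = √(-11/3 - 2616) = √(-7859/3) = I*√23577/3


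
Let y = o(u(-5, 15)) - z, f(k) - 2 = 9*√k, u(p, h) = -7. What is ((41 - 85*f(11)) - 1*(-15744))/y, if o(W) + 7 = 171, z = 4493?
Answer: -1735/481 + 85*√11/481 ≈ -3.0210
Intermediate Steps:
o(W) = 164 (o(W) = -7 + 171 = 164)
f(k) = 2 + 9*√k
y = -4329 (y = 164 - 1*4493 = 164 - 4493 = -4329)
((41 - 85*f(11)) - 1*(-15744))/y = ((41 - 85*(2 + 9*√11)) - 1*(-15744))/(-4329) = ((41 + (-170 - 765*√11)) + 15744)*(-1/4329) = ((-129 - 765*√11) + 15744)*(-1/4329) = (15615 - 765*√11)*(-1/4329) = -1735/481 + 85*√11/481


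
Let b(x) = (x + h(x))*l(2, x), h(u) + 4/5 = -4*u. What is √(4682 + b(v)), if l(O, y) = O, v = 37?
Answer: 2*√27865/5 ≈ 66.771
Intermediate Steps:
h(u) = -⅘ - 4*u
b(x) = -8/5 - 6*x (b(x) = (x + (-⅘ - 4*x))*2 = (-⅘ - 3*x)*2 = -8/5 - 6*x)
√(4682 + b(v)) = √(4682 + (-8/5 - 6*37)) = √(4682 + (-8/5 - 222)) = √(4682 - 1118/5) = √(22292/5) = 2*√27865/5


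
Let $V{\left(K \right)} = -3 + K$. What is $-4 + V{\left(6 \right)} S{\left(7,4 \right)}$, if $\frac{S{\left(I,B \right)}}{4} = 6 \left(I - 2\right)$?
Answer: $356$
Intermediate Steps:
$S{\left(I,B \right)} = -48 + 24 I$ ($S{\left(I,B \right)} = 4 \cdot 6 \left(I - 2\right) = 4 \cdot 6 \left(-2 + I\right) = 4 \left(-12 + 6 I\right) = -48 + 24 I$)
$-4 + V{\left(6 \right)} S{\left(7,4 \right)} = -4 + \left(-3 + 6\right) \left(-48 + 24 \cdot 7\right) = -4 + 3 \left(-48 + 168\right) = -4 + 3 \cdot 120 = -4 + 360 = 356$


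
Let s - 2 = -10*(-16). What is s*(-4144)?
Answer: -671328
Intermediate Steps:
s = 162 (s = 2 - 10*(-16) = 2 + 160 = 162)
s*(-4144) = 162*(-4144) = -671328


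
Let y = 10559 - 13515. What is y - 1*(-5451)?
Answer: 2495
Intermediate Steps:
y = -2956
y - 1*(-5451) = -2956 - 1*(-5451) = -2956 + 5451 = 2495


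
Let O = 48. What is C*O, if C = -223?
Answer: -10704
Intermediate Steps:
C*O = -223*48 = -10704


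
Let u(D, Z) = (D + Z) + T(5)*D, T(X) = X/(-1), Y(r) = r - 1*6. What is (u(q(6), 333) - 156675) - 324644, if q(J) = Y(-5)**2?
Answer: -481470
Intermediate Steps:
Y(r) = -6 + r (Y(r) = r - 6 = -6 + r)
q(J) = 121 (q(J) = (-6 - 5)**2 = (-11)**2 = 121)
T(X) = -X (T(X) = X*(-1) = -X)
u(D, Z) = Z - 4*D (u(D, Z) = (D + Z) + (-1*5)*D = (D + Z) - 5*D = Z - 4*D)
(u(q(6), 333) - 156675) - 324644 = ((333 - 4*121) - 156675) - 324644 = ((333 - 484) - 156675) - 324644 = (-151 - 156675) - 324644 = -156826 - 324644 = -481470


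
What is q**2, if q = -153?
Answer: 23409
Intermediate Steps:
q**2 = (-153)**2 = 23409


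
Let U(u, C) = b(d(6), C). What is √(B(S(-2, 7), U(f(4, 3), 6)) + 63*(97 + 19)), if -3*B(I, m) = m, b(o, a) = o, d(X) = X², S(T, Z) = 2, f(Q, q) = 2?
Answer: 8*√114 ≈ 85.417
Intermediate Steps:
U(u, C) = 36 (U(u, C) = 6² = 36)
B(I, m) = -m/3
√(B(S(-2, 7), U(f(4, 3), 6)) + 63*(97 + 19)) = √(-⅓*36 + 63*(97 + 19)) = √(-12 + 63*116) = √(-12 + 7308) = √7296 = 8*√114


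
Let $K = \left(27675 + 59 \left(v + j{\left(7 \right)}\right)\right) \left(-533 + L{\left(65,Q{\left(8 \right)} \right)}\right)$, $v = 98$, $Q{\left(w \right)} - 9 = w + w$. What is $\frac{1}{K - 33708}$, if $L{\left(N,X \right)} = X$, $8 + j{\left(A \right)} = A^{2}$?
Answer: $- \frac{1}{18258716} \approx -5.4768 \cdot 10^{-8}$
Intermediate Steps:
$Q{\left(w \right)} = 9 + 2 w$ ($Q{\left(w \right)} = 9 + \left(w + w\right) = 9 + 2 w$)
$j{\left(A \right)} = -8 + A^{2}$
$K = -18225008$ ($K = \left(27675 + 59 \left(98 - \left(8 - 7^{2}\right)\right)\right) \left(-533 + \left(9 + 2 \cdot 8\right)\right) = \left(27675 + 59 \left(98 + \left(-8 + 49\right)\right)\right) \left(-533 + \left(9 + 16\right)\right) = \left(27675 + 59 \left(98 + 41\right)\right) \left(-533 + 25\right) = \left(27675 + 59 \cdot 139\right) \left(-508\right) = \left(27675 + 8201\right) \left(-508\right) = 35876 \left(-508\right) = -18225008$)
$\frac{1}{K - 33708} = \frac{1}{-18225008 - 33708} = \frac{1}{-18258716} = - \frac{1}{18258716}$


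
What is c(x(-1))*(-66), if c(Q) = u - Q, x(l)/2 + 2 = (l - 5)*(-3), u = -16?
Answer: 3168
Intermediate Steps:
x(l) = 26 - 6*l (x(l) = -4 + 2*((l - 5)*(-3)) = -4 + 2*((-5 + l)*(-3)) = -4 + 2*(15 - 3*l) = -4 + (30 - 6*l) = 26 - 6*l)
c(Q) = -16 - Q
c(x(-1))*(-66) = (-16 - (26 - 6*(-1)))*(-66) = (-16 - (26 + 6))*(-66) = (-16 - 1*32)*(-66) = (-16 - 32)*(-66) = -48*(-66) = 3168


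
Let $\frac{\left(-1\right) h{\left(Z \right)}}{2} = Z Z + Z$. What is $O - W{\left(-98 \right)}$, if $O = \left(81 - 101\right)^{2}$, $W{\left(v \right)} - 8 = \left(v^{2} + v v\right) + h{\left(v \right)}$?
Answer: $196$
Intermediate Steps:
$h{\left(Z \right)} = - 2 Z - 2 Z^{2}$ ($h{\left(Z \right)} = - 2 \left(Z Z + Z\right) = - 2 \left(Z^{2} + Z\right) = - 2 \left(Z + Z^{2}\right) = - 2 Z - 2 Z^{2}$)
$W{\left(v \right)} = 8 + 2 v^{2} - 2 v \left(1 + v\right)$ ($W{\left(v \right)} = 8 - \left(- v^{2} - v v + 2 v \left(1 + v\right)\right) = 8 + \left(\left(v^{2} + v^{2}\right) - 2 v \left(1 + v\right)\right) = 8 + \left(2 v^{2} - 2 v \left(1 + v\right)\right) = 8 + 2 v^{2} - 2 v \left(1 + v\right)$)
$O = 400$ ($O = \left(-20\right)^{2} = 400$)
$O - W{\left(-98 \right)} = 400 - \left(8 - -196\right) = 400 - \left(8 + 196\right) = 400 - 204 = 196$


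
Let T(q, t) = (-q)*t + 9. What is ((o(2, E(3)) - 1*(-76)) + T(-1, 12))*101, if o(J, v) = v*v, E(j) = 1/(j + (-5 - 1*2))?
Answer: 156853/16 ≈ 9803.3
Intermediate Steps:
E(j) = 1/(-7 + j) (E(j) = 1/(j + (-5 - 2)) = 1/(j - 7) = 1/(-7 + j))
T(q, t) = 9 - q*t (T(q, t) = -q*t + 9 = 9 - q*t)
o(J, v) = v²
((o(2, E(3)) - 1*(-76)) + T(-1, 12))*101 = (((1/(-7 + 3))² - 1*(-76)) + (9 - 1*(-1)*12))*101 = (((1/(-4))² + 76) + (9 + 12))*101 = (((-¼)² + 76) + 21)*101 = ((1/16 + 76) + 21)*101 = (1217/16 + 21)*101 = (1553/16)*101 = 156853/16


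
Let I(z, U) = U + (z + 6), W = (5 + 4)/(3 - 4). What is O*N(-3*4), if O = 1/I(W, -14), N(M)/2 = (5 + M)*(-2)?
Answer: -28/17 ≈ -1.6471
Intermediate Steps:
W = -9 (W = 9/(-1) = 9*(-1) = -9)
N(M) = -20 - 4*M (N(M) = 2*((5 + M)*(-2)) = 2*(-10 - 2*M) = -20 - 4*M)
I(z, U) = 6 + U + z (I(z, U) = U + (6 + z) = 6 + U + z)
O = -1/17 (O = 1/(6 - 14 - 9) = 1/(-17) = -1/17 ≈ -0.058824)
O*N(-3*4) = -(-20 - (-12)*4)/17 = -(-20 - 4*(-12))/17 = -(-20 + 48)/17 = -1/17*28 = -28/17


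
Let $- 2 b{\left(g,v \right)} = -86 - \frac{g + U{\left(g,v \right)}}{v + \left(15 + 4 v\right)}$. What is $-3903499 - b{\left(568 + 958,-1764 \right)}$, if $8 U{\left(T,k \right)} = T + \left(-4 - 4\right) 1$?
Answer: $- \frac{274965491617}{70440} \approx -3.9035 \cdot 10^{6}$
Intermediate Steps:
$U{\left(T,k \right)} = -1 + \frac{T}{8}$ ($U{\left(T,k \right)} = \frac{T + \left(-4 - 4\right) 1}{8} = \frac{T - 8}{8} = \frac{-8 + T}{8} = -1 + \frac{T}{8}$)
$b{\left(g,v \right)} = 43 + \frac{-1 + \frac{9 g}{8}}{2 \left(15 + 5 v\right)}$ ($b{\left(g,v \right)} = - \frac{-86 - \frac{g + \left(-1 + \frac{g}{8}\right)}{v + \left(15 + 4 v\right)}}{2} = - \frac{-86 - \frac{-1 + \frac{9 g}{8}}{15 + 5 v}}{2} = 43 + \frac{-1 + \frac{9 g}{8}}{2 \left(15 + 5 v\right)}$)
$-3903499 - b{\left(568 + 958,-1764 \right)} = -3903499 - \frac{10312 + 9 \left(568 + 958\right) + 3440 \left(-1764\right)}{80 \left(3 - 1764\right)} = -3903499 - \frac{10312 + 9 \cdot 1526 - 6068160}{80 \left(-1761\right)} = -3903499 - \frac{1}{80} \left(- \frac{1}{1761}\right) \left(10312 + 13734 - 6068160\right) = -3903499 - \frac{1}{80} \left(- \frac{1}{1761}\right) \left(-6044114\right) = -3903499 - \frac{3022057}{70440} = - \frac{274965491617}{70440}$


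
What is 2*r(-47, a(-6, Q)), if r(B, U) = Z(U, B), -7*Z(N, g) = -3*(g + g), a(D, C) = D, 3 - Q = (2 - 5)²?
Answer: -564/7 ≈ -80.571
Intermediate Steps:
Q = -6 (Q = 3 - (2 - 5)² = 3 - 1*(-3)² = 3 - 1*9 = 3 - 9 = -6)
Z(N, g) = 6*g/7 (Z(N, g) = -(-3)*(g + g)/7 = -(-3)*2*g/7 = -(-6)*g/7 = 6*g/7)
r(B, U) = 6*B/7
2*r(-47, a(-6, Q)) = 2*((6/7)*(-47)) = 2*(-282/7) = -564/7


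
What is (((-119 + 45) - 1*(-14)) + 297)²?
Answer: 56169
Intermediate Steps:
(((-119 + 45) - 1*(-14)) + 297)² = ((-74 + 14) + 297)² = (-60 + 297)² = 237² = 56169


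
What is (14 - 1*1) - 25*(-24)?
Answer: 613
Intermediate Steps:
(14 - 1*1) - 25*(-24) = (14 - 1) + 600 = 13 + 600 = 613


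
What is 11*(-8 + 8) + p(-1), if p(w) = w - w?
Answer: 0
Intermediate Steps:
p(w) = 0
11*(-8 + 8) + p(-1) = 11*(-8 + 8) + 0 = 11*0 + 0 = 0 + 0 = 0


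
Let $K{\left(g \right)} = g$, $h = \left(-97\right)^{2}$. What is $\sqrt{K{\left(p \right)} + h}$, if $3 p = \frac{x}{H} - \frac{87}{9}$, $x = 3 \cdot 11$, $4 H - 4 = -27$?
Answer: $\frac{10 \sqrt{447718}}{69} \approx 96.974$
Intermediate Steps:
$H = - \frac{23}{4}$ ($H = 1 + \frac{1}{4} \left(-27\right) = 1 - \frac{27}{4} = - \frac{23}{4} \approx -5.75$)
$x = 33$
$p = - \frac{1063}{207}$ ($p = \frac{\frac{33}{- \frac{23}{4}} - \frac{87}{9}}{3} = \frac{33 \left(- \frac{4}{23}\right) - \frac{29}{3}}{3} = \frac{- \frac{132}{23} - \frac{29}{3}}{3} = \frac{1}{3} \left(- \frac{1063}{69}\right) = - \frac{1063}{207} \approx -5.1353$)
$h = 9409$
$\sqrt{K{\left(p \right)} + h} = \sqrt{- \frac{1063}{207} + 9409} = \sqrt{\frac{1946600}{207}} = \frac{10 \sqrt{447718}}{69}$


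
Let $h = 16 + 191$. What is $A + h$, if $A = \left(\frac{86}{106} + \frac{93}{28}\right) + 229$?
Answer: $\frac{653157}{1484} \approx 440.13$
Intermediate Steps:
$h = 207$
$A = \frac{345969}{1484}$ ($A = \left(86 \cdot \frac{1}{106} + 93 \cdot \frac{1}{28}\right) + 229 = \left(\frac{43}{53} + \frac{93}{28}\right) + 229 = \frac{6133}{1484} + 229 = \frac{345969}{1484} \approx 233.13$)
$A + h = \frac{345969}{1484} + 207 = \frac{653157}{1484}$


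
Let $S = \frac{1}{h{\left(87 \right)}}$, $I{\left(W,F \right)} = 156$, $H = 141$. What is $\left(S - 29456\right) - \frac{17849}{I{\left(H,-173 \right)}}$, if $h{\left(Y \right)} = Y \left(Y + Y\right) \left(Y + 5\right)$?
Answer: $- \frac{41182601009}{1392696} \approx -29570.0$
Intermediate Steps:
$h{\left(Y \right)} = 2 Y^{2} \left(5 + Y\right)$ ($h{\left(Y \right)} = Y 2 Y \left(5 + Y\right) = 2 Y^{2} \left(5 + Y\right)$)
$S = \frac{1}{1392696}$ ($S = \frac{1}{2 \cdot 87^{2} \left(5 + 87\right)} = \frac{1}{2 \cdot 7569 \cdot 92} = \frac{1}{1392696} \approx 7.1803 \cdot 10^{-7}$)
$\left(S - 29456\right) - \frac{17849}{I{\left(H,-173 \right)}} = \left(\frac{1}{1392696} - 29456\right) - \frac{17849}{156} = - \frac{41023253375}{1392696} - \frac{1373}{12} = - \frac{41182601009}{1392696}$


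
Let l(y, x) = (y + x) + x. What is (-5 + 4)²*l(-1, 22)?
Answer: 43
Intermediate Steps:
l(y, x) = y + 2*x (l(y, x) = (x + y) + x = y + 2*x)
(-5 + 4)²*l(-1, 22) = (-5 + 4)²*(-1 + 2*22) = (-1)²*(-1 + 44) = 1*43 = 43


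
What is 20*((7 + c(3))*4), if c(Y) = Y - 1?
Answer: 720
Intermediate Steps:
c(Y) = -1 + Y
20*((7 + c(3))*4) = 20*((7 + (-1 + 3))*4) = 20*((7 + 2)*4) = 20*(9*4) = 20*36 = 720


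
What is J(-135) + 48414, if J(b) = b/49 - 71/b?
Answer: 320243864/6615 ≈ 48412.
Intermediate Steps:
J(b) = -71/b + b/49 (J(b) = b*(1/49) - 71/b = b/49 - 71/b = -71/b + b/49)
J(-135) + 48414 = (-71/(-135) + (1/49)*(-135)) + 48414 = (-71*(-1/135) - 135/49) + 48414 = (71/135 - 135/49) + 48414 = -14746/6615 + 48414 = 320243864/6615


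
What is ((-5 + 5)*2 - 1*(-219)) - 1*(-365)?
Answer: 584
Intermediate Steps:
((-5 + 5)*2 - 1*(-219)) - 1*(-365) = (0*2 + 219) + 365 = (0 + 219) + 365 = 219 + 365 = 584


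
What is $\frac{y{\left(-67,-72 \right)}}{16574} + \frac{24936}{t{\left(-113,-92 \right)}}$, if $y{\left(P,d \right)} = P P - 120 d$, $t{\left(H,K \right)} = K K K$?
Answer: $\frac{613131593}{806623432} \approx 0.76012$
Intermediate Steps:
$t{\left(H,K \right)} = K^{3}$ ($t{\left(H,K \right)} = K^{2} K = K^{3}$)
$y{\left(P,d \right)} = P^{2} - 120 d$
$\frac{y{\left(-67,-72 \right)}}{16574} + \frac{24936}{t{\left(-113,-92 \right)}} = \frac{\left(-67\right)^{2} - -8640}{16574} + \frac{24936}{\left(-92\right)^{3}} = \left(4489 + 8640\right) \frac{1}{16574} + \frac{24936}{-778688} = 13129 \cdot \frac{1}{16574} + 24936 \left(- \frac{1}{778688}\right) = \frac{13129}{16574} - \frac{3117}{97336} = \frac{613131593}{806623432}$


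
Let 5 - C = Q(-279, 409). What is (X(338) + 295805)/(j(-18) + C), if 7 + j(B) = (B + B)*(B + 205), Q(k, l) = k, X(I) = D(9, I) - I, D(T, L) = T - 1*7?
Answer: -295469/6455 ≈ -45.774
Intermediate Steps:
D(T, L) = -7 + T (D(T, L) = T - 7 = -7 + T)
X(I) = 2 - I (X(I) = (-7 + 9) - I = 2 - I)
C = 284 (C = 5 - 1*(-279) = 5 + 279 = 284)
j(B) = -7 + 2*B*(205 + B) (j(B) = -7 + (B + B)*(B + 205) = -7 + (2*B)*(205 + B) = -7 + 2*B*(205 + B))
(X(338) + 295805)/(j(-18) + C) = ((2 - 1*338) + 295805)/((-7 + 2*(-18)² + 410*(-18)) + 284) = ((2 - 338) + 295805)/((-7 + 2*324 - 7380) + 284) = (-336 + 295805)/((-7 + 648 - 7380) + 284) = 295469/(-6739 + 284) = 295469/(-6455) = 295469*(-1/6455) = -295469/6455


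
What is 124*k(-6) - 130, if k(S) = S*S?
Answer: 4334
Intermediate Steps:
k(S) = S**2
124*k(-6) - 130 = 124*(-6)**2 - 130 = 124*36 - 130 = 4464 - 130 = 4334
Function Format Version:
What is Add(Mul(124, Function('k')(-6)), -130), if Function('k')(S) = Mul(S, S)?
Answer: 4334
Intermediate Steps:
Function('k')(S) = Pow(S, 2)
Add(Mul(124, Function('k')(-6)), -130) = Add(Mul(124, Pow(-6, 2)), -130) = Add(Mul(124, 36), -130) = Add(4464, -130) = 4334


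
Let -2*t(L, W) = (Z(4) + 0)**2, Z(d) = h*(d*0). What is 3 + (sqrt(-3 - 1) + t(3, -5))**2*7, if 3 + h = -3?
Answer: -25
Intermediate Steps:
h = -6 (h = -3 - 3 = -6)
Z(d) = 0 (Z(d) = -6*d*0 = -6*0 = 0)
t(L, W) = 0 (t(L, W) = -(0 + 0)**2/2 = -1/2*0**2 = -1/2*0 = 0)
3 + (sqrt(-3 - 1) + t(3, -5))**2*7 = 3 + (sqrt(-3 - 1) + 0)**2*7 = 3 + (sqrt(-4) + 0)**2*7 = 3 + (2*I + 0)**2*7 = 3 + (2*I)**2*7 = 3 - 4*7 = 3 - 28 = -25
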